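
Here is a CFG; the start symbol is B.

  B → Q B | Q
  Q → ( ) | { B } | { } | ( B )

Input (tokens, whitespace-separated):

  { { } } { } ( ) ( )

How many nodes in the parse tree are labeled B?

[B [Q { [B [Q { }]] }] [B [Q { }] [B [Q ( )] [B [Q ( )]]]]]

5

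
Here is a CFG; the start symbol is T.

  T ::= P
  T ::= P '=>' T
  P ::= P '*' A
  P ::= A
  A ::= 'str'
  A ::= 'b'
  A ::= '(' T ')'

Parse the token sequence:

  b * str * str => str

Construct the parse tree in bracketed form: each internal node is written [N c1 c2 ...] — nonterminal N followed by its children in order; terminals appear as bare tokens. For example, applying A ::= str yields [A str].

[T [P [P [P [A b]] * [A str]] * [A str]] => [T [P [A str]]]]

T
P => T
P * A => T
P * A * A => T
A * A * A => T
b * A * A => T
b * str * A => T
b * str * str => T
b * str * str => P
b * str * str => A
b * str * str => str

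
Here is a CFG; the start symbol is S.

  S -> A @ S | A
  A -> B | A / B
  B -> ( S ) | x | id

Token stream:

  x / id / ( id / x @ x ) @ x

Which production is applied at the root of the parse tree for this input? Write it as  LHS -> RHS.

[S [A [A [A [B x]] / [B id]] / [B ( [S [A [A [B id]] / [B x]] @ [S [A [B x]]]] )]] @ [S [A [B x]]]]

S -> A @ S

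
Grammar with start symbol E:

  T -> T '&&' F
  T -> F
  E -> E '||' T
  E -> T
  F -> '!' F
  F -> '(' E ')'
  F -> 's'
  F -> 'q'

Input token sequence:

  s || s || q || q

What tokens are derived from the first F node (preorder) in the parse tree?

[E [E [E [E [T [F s]]] || [T [F s]]] || [T [F q]]] || [T [F q]]]

s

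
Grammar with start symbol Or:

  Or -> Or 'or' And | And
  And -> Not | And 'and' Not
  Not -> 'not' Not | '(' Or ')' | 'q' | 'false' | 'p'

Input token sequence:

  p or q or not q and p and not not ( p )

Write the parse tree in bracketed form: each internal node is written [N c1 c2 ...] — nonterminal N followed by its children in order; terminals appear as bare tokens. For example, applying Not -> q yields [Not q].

Or
Or or And
Or or And or And
And or And or And
Not or And or And
p or And or And
p or Not or And
p or q or And
p or q or And and Not
p or q or And and Not and Not
p or q or Not and Not and Not
p or q or not Not and Not and Not
p or q or not q and Not and Not
p or q or not q and p and Not
p or q or not q and p and not Not
p or q or not q and p and not not Not
p or q or not q and p and not not ( Or )
p or q or not q and p and not not ( And )
p or q or not q and p and not not ( Not )
p or q or not q and p and not not ( p )

[Or [Or [Or [And [Not p]]] or [And [Not q]]] or [And [And [And [Not not [Not q]]] and [Not p]] and [Not not [Not not [Not ( [Or [And [Not p]]] )]]]]]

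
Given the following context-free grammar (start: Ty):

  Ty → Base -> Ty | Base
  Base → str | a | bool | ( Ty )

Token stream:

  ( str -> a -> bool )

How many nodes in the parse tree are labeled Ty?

4

[Ty [Base ( [Ty [Base str] -> [Ty [Base a] -> [Ty [Base bool]]]] )]]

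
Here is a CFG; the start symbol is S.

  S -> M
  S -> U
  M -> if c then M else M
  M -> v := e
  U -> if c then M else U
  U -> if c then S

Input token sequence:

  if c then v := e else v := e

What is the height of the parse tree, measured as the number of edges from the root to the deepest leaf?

[S [M if c then [M v := e] else [M v := e]]]

3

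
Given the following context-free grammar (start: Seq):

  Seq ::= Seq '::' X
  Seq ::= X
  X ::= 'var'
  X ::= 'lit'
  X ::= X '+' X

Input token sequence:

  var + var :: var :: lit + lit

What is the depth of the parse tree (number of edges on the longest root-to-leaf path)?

[Seq [Seq [Seq [X [X var] + [X var]]] :: [X var]] :: [X [X lit] + [X lit]]]

5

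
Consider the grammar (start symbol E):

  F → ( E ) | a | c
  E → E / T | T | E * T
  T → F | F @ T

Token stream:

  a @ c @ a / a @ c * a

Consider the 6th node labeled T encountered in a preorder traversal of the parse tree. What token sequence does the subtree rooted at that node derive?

[E [E [E [T [F a] @ [T [F c] @ [T [F a]]]]] / [T [F a] @ [T [F c]]]] * [T [F a]]]

a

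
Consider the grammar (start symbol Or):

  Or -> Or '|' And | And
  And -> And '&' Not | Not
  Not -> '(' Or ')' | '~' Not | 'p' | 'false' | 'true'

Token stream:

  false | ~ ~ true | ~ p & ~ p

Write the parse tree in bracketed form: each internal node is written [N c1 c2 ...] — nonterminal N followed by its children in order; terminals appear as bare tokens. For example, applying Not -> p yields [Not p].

Or
Or | And
Or | And | And
And | And | And
Not | And | And
false | And | And
false | Not | And
false | ~ Not | And
false | ~ ~ Not | And
false | ~ ~ true | And
false | ~ ~ true | And & Not
false | ~ ~ true | Not & Not
false | ~ ~ true | ~ Not & Not
false | ~ ~ true | ~ p & Not
false | ~ ~ true | ~ p & ~ Not
false | ~ ~ true | ~ p & ~ p

[Or [Or [Or [And [Not false]]] | [And [Not ~ [Not ~ [Not true]]]]] | [And [And [Not ~ [Not p]]] & [Not ~ [Not p]]]]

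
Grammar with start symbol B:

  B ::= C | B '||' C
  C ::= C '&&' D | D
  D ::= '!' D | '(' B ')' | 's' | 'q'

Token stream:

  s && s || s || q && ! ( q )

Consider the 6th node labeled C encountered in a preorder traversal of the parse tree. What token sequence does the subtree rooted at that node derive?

[B [B [B [C [C [D s]] && [D s]]] || [C [D s]]] || [C [C [D q]] && [D ! [D ( [B [C [D q]]] )]]]]

q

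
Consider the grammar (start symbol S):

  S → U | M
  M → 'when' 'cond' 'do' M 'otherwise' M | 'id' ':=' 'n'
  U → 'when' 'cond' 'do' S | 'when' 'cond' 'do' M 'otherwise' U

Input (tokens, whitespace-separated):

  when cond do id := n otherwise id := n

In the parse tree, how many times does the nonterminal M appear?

[S [M when cond do [M id := n] otherwise [M id := n]]]

3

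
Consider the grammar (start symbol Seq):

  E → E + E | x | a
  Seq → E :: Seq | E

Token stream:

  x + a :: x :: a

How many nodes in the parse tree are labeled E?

[Seq [E [E x] + [E a]] :: [Seq [E x] :: [Seq [E a]]]]

5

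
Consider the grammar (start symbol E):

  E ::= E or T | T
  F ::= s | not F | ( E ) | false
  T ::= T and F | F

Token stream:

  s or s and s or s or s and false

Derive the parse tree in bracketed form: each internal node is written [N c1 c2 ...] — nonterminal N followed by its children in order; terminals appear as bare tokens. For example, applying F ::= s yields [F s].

E
E or T
E or T or T
E or T or T or T
T or T or T or T
F or T or T or T
s or T or T or T
s or T and F or T or T
s or F and F or T or T
s or s and F or T or T
s or s and s or T or T
s or s and s or F or T
s or s and s or s or T
s or s and s or s or T and F
s or s and s or s or F and F
s or s and s or s or s and F
s or s and s or s or s and false

[E [E [E [E [T [F s]]] or [T [T [F s]] and [F s]]] or [T [F s]]] or [T [T [F s]] and [F false]]]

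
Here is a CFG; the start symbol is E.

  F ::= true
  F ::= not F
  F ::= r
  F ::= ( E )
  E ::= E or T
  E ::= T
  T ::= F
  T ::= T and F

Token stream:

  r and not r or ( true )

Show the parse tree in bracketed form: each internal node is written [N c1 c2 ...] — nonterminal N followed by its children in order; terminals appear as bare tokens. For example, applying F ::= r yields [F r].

[E [E [T [T [F r]] and [F not [F r]]]] or [T [F ( [E [T [F true]]] )]]]

E
E or T
T or T
T and F or T
F and F or T
r and F or T
r and not F or T
r and not r or T
r and not r or F
r and not r or ( E )
r and not r or ( T )
r and not r or ( F )
r and not r or ( true )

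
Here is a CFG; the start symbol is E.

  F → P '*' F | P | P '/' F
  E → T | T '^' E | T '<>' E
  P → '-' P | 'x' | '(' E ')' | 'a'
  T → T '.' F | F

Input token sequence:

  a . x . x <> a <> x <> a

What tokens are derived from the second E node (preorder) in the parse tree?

a <> x <> a

[E [T [T [T [F [P a]]] . [F [P x]]] . [F [P x]]] <> [E [T [F [P a]]] <> [E [T [F [P x]]] <> [E [T [F [P a]]]]]]]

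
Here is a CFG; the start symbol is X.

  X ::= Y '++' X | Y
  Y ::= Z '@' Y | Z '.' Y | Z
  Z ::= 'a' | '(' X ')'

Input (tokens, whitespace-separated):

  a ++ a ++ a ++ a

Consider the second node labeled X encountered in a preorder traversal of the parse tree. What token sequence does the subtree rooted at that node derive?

[X [Y [Z a]] ++ [X [Y [Z a]] ++ [X [Y [Z a]] ++ [X [Y [Z a]]]]]]

a ++ a ++ a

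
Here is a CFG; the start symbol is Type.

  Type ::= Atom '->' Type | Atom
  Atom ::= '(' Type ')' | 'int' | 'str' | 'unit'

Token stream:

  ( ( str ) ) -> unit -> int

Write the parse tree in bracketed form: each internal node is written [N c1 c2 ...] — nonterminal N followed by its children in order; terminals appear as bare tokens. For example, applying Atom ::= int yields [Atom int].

Type
Atom -> Type
( Type ) -> Type
( Atom ) -> Type
( ( Type ) ) -> Type
( ( Atom ) ) -> Type
( ( str ) ) -> Type
( ( str ) ) -> Atom -> Type
( ( str ) ) -> unit -> Type
( ( str ) ) -> unit -> Atom
( ( str ) ) -> unit -> int

[Type [Atom ( [Type [Atom ( [Type [Atom str]] )]] )] -> [Type [Atom unit] -> [Type [Atom int]]]]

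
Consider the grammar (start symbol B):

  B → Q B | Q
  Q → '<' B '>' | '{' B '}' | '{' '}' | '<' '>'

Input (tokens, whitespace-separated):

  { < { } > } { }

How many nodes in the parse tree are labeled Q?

4

[B [Q { [B [Q < [B [Q { }]] >]] }] [B [Q { }]]]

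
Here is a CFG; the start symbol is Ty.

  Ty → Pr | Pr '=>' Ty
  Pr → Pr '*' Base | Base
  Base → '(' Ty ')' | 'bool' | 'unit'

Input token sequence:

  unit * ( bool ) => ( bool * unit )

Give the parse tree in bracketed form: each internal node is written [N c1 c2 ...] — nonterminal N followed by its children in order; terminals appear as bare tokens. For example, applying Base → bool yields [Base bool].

Ty
Pr => Ty
Pr * Base => Ty
Base * Base => Ty
unit * Base => Ty
unit * ( Ty ) => Ty
unit * ( Pr ) => Ty
unit * ( Base ) => Ty
unit * ( bool ) => Ty
unit * ( bool ) => Pr
unit * ( bool ) => Base
unit * ( bool ) => ( Ty )
unit * ( bool ) => ( Pr )
unit * ( bool ) => ( Pr * Base )
unit * ( bool ) => ( Base * Base )
unit * ( bool ) => ( bool * Base )
unit * ( bool ) => ( bool * unit )

[Ty [Pr [Pr [Base unit]] * [Base ( [Ty [Pr [Base bool]]] )]] => [Ty [Pr [Base ( [Ty [Pr [Pr [Base bool]] * [Base unit]]] )]]]]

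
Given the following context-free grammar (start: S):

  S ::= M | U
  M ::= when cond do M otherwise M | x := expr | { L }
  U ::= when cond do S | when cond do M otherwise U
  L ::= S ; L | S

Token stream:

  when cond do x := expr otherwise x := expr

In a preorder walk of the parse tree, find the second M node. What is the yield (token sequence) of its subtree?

x := expr

[S [M when cond do [M x := expr] otherwise [M x := expr]]]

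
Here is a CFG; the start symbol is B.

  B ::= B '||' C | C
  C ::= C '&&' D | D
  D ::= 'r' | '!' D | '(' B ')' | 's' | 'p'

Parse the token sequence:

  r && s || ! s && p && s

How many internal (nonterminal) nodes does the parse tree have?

13

[B [B [C [C [D r]] && [D s]]] || [C [C [C [D ! [D s]]] && [D p]] && [D s]]]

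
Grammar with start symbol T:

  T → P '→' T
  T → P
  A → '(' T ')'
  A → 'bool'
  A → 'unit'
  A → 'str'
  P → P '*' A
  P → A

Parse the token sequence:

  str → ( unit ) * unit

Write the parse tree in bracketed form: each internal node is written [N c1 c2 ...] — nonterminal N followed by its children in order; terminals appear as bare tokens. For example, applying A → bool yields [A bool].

T
P → T
A → T
str → T
str → P
str → P * A
str → A * A
str → ( T ) * A
str → ( P ) * A
str → ( A ) * A
str → ( unit ) * A
str → ( unit ) * unit

[T [P [A str]] → [T [P [P [A ( [T [P [A unit]]] )]] * [A unit]]]]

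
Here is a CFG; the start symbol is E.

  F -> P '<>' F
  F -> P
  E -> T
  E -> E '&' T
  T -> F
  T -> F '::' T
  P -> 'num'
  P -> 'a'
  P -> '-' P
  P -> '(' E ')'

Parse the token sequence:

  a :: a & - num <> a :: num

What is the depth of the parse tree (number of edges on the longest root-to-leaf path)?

[E [E [T [F [P a]] :: [T [F [P a]]]]] & [T [F [P - [P num]] <> [F [P a]]] :: [T [F [P num]]]]]

6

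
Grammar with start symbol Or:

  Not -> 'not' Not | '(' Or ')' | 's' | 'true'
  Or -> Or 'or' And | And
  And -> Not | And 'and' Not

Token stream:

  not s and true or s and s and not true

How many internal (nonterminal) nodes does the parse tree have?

[Or [Or [And [And [Not not [Not s]]] and [Not true]]] or [And [And [And [Not s]] and [Not s]] and [Not not [Not true]]]]

14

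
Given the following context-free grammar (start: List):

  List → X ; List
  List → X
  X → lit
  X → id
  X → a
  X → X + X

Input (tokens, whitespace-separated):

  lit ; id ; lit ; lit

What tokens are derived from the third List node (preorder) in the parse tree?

[List [X lit] ; [List [X id] ; [List [X lit] ; [List [X lit]]]]]

lit ; lit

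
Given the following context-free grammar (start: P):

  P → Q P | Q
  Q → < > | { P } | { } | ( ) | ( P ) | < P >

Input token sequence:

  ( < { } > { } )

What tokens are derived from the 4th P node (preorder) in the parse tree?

{ }

[P [Q ( [P [Q < [P [Q { }]] >] [P [Q { }]]] )]]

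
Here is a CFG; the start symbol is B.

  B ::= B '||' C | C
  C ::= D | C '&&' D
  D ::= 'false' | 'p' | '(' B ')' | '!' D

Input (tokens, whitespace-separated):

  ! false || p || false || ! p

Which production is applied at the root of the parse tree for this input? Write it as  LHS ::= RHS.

[B [B [B [B [C [D ! [D false]]]] || [C [D p]]] || [C [D false]]] || [C [D ! [D p]]]]

B ::= B '||' C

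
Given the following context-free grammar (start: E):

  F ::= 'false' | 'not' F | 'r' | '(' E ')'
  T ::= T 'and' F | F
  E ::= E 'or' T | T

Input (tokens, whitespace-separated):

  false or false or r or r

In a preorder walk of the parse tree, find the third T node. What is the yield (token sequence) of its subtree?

r

[E [E [E [E [T [F false]]] or [T [F false]]] or [T [F r]]] or [T [F r]]]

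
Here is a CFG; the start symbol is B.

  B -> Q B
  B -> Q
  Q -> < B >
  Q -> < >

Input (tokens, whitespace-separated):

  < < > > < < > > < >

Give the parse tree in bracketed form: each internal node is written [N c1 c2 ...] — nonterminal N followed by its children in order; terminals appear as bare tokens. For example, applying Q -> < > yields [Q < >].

[B [Q < [B [Q < >]] >] [B [Q < [B [Q < >]] >] [B [Q < >]]]]

B
Q B
< B > B
< Q > B
< < > > B
< < > > Q B
< < > > < B > B
< < > > < Q > B
< < > > < < > > B
< < > > < < > > Q
< < > > < < > > < >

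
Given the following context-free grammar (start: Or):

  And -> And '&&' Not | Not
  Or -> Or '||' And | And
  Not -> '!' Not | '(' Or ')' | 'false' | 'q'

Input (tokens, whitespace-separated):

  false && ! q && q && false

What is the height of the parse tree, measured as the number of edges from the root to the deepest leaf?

6

[Or [And [And [And [And [Not false]] && [Not ! [Not q]]] && [Not q]] && [Not false]]]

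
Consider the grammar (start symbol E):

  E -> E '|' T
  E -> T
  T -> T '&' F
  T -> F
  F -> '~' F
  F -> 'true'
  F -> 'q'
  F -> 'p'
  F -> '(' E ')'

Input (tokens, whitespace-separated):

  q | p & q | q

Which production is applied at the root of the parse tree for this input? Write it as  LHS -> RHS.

[E [E [E [T [F q]]] | [T [T [F p]] & [F q]]] | [T [F q]]]

E -> E '|' T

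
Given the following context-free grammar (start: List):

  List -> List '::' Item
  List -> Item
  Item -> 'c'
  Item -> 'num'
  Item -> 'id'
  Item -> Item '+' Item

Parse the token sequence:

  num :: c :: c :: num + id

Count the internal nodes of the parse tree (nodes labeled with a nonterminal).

[List [List [List [List [Item num]] :: [Item c]] :: [Item c]] :: [Item [Item num] + [Item id]]]

10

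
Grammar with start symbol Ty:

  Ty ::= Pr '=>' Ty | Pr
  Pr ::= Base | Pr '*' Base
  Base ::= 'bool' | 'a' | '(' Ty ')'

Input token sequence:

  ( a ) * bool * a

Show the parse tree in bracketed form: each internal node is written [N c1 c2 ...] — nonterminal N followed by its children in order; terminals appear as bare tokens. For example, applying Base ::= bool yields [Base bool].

[Ty [Pr [Pr [Pr [Base ( [Ty [Pr [Base a]]] )]] * [Base bool]] * [Base a]]]

Ty
Pr
Pr * Base
Pr * Base * Base
Base * Base * Base
( Ty ) * Base * Base
( Pr ) * Base * Base
( Base ) * Base * Base
( a ) * Base * Base
( a ) * bool * Base
( a ) * bool * a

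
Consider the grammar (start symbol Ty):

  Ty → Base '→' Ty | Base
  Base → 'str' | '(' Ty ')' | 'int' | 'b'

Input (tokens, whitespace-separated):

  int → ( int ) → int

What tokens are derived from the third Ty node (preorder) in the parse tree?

[Ty [Base int] → [Ty [Base ( [Ty [Base int]] )] → [Ty [Base int]]]]

int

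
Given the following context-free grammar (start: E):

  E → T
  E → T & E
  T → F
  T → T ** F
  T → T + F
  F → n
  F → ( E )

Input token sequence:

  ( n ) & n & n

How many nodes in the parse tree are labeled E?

4

[E [T [F ( [E [T [F n]]] )]] & [E [T [F n]] & [E [T [F n]]]]]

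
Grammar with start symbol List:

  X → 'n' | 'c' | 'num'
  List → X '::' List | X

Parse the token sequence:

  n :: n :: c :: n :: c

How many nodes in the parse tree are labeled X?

[List [X n] :: [List [X n] :: [List [X c] :: [List [X n] :: [List [X c]]]]]]

5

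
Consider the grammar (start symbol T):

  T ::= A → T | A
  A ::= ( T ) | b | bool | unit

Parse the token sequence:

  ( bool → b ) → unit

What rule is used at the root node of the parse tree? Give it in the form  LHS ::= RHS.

T ::= A → T

[T [A ( [T [A bool] → [T [A b]]] )] → [T [A unit]]]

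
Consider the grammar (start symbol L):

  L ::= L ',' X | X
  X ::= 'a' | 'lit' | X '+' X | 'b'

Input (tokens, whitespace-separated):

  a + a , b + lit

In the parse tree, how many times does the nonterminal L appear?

2

[L [L [X [X a] + [X a]]] , [X [X b] + [X lit]]]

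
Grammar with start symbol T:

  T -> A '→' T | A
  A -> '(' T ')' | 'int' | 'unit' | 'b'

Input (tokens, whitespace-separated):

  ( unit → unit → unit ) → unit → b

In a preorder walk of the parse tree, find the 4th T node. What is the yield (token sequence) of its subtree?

[T [A ( [T [A unit] → [T [A unit] → [T [A unit]]]] )] → [T [A unit] → [T [A b]]]]

unit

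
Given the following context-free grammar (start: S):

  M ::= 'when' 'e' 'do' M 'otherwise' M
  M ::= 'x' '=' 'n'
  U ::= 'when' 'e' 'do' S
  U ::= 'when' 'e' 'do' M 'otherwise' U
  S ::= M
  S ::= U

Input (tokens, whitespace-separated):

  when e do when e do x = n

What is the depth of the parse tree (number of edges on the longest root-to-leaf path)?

6

[S [U when e do [S [U when e do [S [M x = n]]]]]]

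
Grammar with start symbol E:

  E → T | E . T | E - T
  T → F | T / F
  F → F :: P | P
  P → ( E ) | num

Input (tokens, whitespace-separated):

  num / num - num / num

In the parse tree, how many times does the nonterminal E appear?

[E [E [T [T [F [P num]]] / [F [P num]]]] - [T [T [F [P num]]] / [F [P num]]]]

2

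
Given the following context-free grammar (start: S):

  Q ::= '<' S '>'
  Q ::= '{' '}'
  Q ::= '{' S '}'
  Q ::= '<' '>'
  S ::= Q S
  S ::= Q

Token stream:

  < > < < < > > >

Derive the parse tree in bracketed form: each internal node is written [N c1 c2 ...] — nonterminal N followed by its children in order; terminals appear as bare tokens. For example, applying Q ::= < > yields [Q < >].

S
Q S
< > S
< > Q
< > < S >
< > < Q >
< > < < S > >
< > < < Q > >
< > < < < > > >

[S [Q < >] [S [Q < [S [Q < [S [Q < >]] >]] >]]]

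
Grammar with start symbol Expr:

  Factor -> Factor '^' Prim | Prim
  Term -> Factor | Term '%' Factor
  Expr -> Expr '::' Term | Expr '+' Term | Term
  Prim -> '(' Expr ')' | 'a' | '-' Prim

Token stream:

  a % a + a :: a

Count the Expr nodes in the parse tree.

[Expr [Expr [Expr [Term [Term [Factor [Prim a]]] % [Factor [Prim a]]]] + [Term [Factor [Prim a]]]] :: [Term [Factor [Prim a]]]]

3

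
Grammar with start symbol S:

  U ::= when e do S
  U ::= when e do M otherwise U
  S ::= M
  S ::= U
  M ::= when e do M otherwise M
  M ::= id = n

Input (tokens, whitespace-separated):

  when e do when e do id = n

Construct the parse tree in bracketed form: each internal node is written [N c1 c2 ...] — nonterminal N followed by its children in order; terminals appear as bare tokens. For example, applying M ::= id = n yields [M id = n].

[S [U when e do [S [U when e do [S [M id = n]]]]]]

S
U
when e do S
when e do U
when e do when e do S
when e do when e do M
when e do when e do id = n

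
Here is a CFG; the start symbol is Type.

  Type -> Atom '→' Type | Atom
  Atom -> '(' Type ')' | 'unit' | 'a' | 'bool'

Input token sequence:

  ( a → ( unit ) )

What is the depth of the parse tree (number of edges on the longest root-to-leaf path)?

7

[Type [Atom ( [Type [Atom a] → [Type [Atom ( [Type [Atom unit]] )]]] )]]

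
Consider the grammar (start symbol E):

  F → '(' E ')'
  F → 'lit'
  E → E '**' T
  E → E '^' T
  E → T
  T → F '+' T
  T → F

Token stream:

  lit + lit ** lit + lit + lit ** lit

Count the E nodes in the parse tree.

[E [E [E [T [F lit] + [T [F lit]]]] ** [T [F lit] + [T [F lit] + [T [F lit]]]]] ** [T [F lit]]]

3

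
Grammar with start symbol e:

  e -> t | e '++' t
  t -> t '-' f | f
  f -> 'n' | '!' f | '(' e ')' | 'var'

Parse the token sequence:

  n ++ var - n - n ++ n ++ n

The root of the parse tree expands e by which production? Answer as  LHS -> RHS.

e -> e '++' t

[e [e [e [e [t [f n]]] ++ [t [t [t [f var]] - [f n]] - [f n]]] ++ [t [f n]]] ++ [t [f n]]]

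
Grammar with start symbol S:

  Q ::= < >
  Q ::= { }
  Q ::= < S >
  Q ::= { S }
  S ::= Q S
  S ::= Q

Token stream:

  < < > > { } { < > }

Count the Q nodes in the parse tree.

5

[S [Q < [S [Q < >]] >] [S [Q { }] [S [Q { [S [Q < >]] }]]]]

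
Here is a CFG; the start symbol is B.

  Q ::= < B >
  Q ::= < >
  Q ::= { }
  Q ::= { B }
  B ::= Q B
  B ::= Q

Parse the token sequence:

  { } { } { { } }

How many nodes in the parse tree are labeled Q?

[B [Q { }] [B [Q { }] [B [Q { [B [Q { }]] }]]]]

4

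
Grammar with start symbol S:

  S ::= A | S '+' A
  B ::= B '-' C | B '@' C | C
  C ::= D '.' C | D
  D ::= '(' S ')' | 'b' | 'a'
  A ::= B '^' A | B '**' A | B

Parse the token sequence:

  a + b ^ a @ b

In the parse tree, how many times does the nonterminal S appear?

2

[S [S [A [B [C [D a]]]]] + [A [B [C [D b]]] ^ [A [B [B [C [D a]]] @ [C [D b]]]]]]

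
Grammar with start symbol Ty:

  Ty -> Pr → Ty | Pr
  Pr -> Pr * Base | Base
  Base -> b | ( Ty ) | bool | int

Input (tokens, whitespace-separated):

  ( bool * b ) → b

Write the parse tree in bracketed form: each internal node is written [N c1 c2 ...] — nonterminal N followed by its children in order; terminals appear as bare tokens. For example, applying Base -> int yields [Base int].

[Ty [Pr [Base ( [Ty [Pr [Pr [Base bool]] * [Base b]]] )]] → [Ty [Pr [Base b]]]]

Ty
Pr → Ty
Base → Ty
( Ty ) → Ty
( Pr ) → Ty
( Pr * Base ) → Ty
( Base * Base ) → Ty
( bool * Base ) → Ty
( bool * b ) → Ty
( bool * b ) → Pr
( bool * b ) → Base
( bool * b ) → b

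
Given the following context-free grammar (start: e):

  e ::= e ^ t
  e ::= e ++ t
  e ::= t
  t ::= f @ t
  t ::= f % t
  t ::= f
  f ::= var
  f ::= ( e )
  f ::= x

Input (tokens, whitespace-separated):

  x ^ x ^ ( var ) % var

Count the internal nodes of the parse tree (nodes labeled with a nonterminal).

[e [e [e [t [f x]]] ^ [t [f x]]] ^ [t [f ( [e [t [f var]]] )] % [t [f var]]]]

14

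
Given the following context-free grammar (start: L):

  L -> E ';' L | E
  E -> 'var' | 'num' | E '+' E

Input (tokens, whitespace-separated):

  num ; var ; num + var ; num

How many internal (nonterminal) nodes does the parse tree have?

[L [E num] ; [L [E var] ; [L [E [E num] + [E var]] ; [L [E num]]]]]

10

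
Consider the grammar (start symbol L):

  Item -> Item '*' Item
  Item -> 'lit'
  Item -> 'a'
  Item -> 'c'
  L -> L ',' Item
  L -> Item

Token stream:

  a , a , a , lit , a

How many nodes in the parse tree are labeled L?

[L [L [L [L [L [Item a]] , [Item a]] , [Item a]] , [Item lit]] , [Item a]]

5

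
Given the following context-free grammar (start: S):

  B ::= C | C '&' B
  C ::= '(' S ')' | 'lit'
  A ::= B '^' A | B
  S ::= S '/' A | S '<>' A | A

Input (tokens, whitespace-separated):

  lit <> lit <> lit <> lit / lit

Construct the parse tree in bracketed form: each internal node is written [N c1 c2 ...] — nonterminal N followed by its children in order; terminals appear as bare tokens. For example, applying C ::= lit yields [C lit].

S
S / A
S <> A / A
S <> A <> A / A
S <> A <> A <> A / A
A <> A <> A <> A / A
B <> A <> A <> A / A
C <> A <> A <> A / A
lit <> A <> A <> A / A
lit <> B <> A <> A / A
lit <> C <> A <> A / A
lit <> lit <> A <> A / A
lit <> lit <> B <> A / A
lit <> lit <> C <> A / A
lit <> lit <> lit <> A / A
lit <> lit <> lit <> B / A
lit <> lit <> lit <> C / A
lit <> lit <> lit <> lit / A
lit <> lit <> lit <> lit / B
lit <> lit <> lit <> lit / C
lit <> lit <> lit <> lit / lit

[S [S [S [S [S [A [B [C lit]]]] <> [A [B [C lit]]]] <> [A [B [C lit]]]] <> [A [B [C lit]]]] / [A [B [C lit]]]]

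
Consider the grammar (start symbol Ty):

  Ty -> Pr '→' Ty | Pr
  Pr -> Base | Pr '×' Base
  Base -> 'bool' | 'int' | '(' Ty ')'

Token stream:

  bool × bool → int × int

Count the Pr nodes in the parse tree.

[Ty [Pr [Pr [Base bool]] × [Base bool]] → [Ty [Pr [Pr [Base int]] × [Base int]]]]

4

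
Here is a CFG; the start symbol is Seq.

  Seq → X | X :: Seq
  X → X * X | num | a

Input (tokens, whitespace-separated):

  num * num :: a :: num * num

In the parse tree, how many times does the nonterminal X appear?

[Seq [X [X num] * [X num]] :: [Seq [X a] :: [Seq [X [X num] * [X num]]]]]

7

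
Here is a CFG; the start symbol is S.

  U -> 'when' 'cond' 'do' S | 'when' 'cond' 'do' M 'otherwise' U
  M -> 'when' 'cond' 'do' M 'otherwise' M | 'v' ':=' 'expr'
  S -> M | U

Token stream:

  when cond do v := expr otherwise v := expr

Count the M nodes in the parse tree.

[S [M when cond do [M v := expr] otherwise [M v := expr]]]

3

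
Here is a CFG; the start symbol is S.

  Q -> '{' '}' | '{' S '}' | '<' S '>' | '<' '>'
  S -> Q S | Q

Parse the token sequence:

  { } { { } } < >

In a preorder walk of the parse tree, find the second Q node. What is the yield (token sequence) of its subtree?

{ { } }

[S [Q { }] [S [Q { [S [Q { }]] }] [S [Q < >]]]]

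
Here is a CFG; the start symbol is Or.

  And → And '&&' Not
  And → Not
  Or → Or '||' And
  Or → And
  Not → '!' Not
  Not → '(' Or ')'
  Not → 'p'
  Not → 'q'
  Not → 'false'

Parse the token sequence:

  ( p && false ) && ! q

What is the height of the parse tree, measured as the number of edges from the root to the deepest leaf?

[Or [And [And [Not ( [Or [And [And [Not p]] && [Not false]]] )]] && [Not ! [Not q]]]]

8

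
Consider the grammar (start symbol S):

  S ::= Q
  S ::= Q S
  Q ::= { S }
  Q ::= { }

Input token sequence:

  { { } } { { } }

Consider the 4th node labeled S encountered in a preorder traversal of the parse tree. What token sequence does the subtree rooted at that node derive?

[S [Q { [S [Q { }]] }] [S [Q { [S [Q { }]] }]]]

{ }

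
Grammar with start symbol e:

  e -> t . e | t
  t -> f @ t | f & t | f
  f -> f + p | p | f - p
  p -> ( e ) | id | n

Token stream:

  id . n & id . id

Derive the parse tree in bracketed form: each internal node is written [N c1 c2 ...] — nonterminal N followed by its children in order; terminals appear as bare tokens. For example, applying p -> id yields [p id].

e
t . e
f . e
p . e
id . e
id . t . e
id . f & t . e
id . p & t . e
id . n & t . e
id . n & f . e
id . n & p . e
id . n & id . e
id . n & id . t
id . n & id . f
id . n & id . p
id . n & id . id

[e [t [f [p id]]] . [e [t [f [p n]] & [t [f [p id]]]] . [e [t [f [p id]]]]]]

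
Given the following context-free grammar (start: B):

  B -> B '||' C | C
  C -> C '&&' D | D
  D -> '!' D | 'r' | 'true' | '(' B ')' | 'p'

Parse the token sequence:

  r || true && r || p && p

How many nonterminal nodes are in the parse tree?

13

[B [B [B [C [D r]]] || [C [C [D true]] && [D r]]] || [C [C [D p]] && [D p]]]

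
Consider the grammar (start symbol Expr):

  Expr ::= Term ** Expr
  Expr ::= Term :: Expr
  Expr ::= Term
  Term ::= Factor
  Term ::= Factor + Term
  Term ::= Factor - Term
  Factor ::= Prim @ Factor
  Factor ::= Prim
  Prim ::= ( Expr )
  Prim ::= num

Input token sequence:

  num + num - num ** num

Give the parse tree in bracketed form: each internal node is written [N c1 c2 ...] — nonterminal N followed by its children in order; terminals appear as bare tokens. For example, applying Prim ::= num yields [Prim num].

Expr
Term ** Expr
Factor + Term ** Expr
Prim + Term ** Expr
num + Term ** Expr
num + Factor - Term ** Expr
num + Prim - Term ** Expr
num + num - Term ** Expr
num + num - Factor ** Expr
num + num - Prim ** Expr
num + num - num ** Expr
num + num - num ** Term
num + num - num ** Factor
num + num - num ** Prim
num + num - num ** num

[Expr [Term [Factor [Prim num]] + [Term [Factor [Prim num]] - [Term [Factor [Prim num]]]]] ** [Expr [Term [Factor [Prim num]]]]]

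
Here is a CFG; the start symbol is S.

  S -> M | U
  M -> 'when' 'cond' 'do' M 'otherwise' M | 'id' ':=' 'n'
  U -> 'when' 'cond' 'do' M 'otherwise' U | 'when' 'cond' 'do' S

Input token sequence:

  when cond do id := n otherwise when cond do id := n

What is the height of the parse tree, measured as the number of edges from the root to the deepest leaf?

5

[S [U when cond do [M id := n] otherwise [U when cond do [S [M id := n]]]]]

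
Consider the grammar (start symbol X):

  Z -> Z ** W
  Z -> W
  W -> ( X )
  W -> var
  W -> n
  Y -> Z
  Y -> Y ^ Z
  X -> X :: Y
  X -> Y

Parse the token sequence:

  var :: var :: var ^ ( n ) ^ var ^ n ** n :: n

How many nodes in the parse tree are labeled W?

[X [X [X [X [Y [Z [W var]]]] :: [Y [Z [W var]]]] :: [Y [Y [Y [Y [Z [W var]]] ^ [Z [W ( [X [Y [Z [W n]]]] )]]] ^ [Z [W var]]] ^ [Z [Z [W n]] ** [W n]]]] :: [Y [Z [W n]]]]

9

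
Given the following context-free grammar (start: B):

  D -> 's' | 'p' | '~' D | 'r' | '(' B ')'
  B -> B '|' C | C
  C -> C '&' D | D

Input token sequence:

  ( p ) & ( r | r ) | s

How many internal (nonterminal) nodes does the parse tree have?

17

[B [B [C [C [D ( [B [C [D p]]] )]] & [D ( [B [B [C [D r]]] | [C [D r]]] )]]] | [C [D s]]]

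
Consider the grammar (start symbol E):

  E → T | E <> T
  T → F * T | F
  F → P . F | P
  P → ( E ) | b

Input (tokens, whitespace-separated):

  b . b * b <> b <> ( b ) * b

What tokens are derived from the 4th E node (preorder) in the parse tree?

b

[E [E [E [T [F [P b] . [F [P b]]] * [T [F [P b]]]]] <> [T [F [P b]]]] <> [T [F [P ( [E [T [F [P b]]]] )]] * [T [F [P b]]]]]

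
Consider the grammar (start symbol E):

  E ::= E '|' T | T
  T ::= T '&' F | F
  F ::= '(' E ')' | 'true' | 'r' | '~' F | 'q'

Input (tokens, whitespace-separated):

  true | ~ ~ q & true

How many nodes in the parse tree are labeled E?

2

[E [E [T [F true]]] | [T [T [F ~ [F ~ [F q]]]] & [F true]]]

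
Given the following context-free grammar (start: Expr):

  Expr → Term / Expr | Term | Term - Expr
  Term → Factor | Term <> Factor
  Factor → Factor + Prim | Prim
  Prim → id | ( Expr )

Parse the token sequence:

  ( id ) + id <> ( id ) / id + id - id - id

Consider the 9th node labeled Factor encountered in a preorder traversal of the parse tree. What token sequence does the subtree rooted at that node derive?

id

[Expr [Term [Term [Factor [Factor [Prim ( [Expr [Term [Factor [Prim id]]]] )]] + [Prim id]]] <> [Factor [Prim ( [Expr [Term [Factor [Prim id]]]] )]]] / [Expr [Term [Factor [Factor [Prim id]] + [Prim id]]] - [Expr [Term [Factor [Prim id]]] - [Expr [Term [Factor [Prim id]]]]]]]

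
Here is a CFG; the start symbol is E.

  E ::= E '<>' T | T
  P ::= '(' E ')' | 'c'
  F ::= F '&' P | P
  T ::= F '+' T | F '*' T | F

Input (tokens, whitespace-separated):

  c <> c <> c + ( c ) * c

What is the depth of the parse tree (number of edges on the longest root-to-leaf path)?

9

[E [E [E [T [F [P c]]]] <> [T [F [P c]]]] <> [T [F [P c]] + [T [F [P ( [E [T [F [P c]]]] )]] * [T [F [P c]]]]]]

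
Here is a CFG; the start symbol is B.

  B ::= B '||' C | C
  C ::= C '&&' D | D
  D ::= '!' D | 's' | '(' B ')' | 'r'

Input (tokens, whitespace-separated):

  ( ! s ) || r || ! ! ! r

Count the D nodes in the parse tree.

[B [B [B [C [D ( [B [C [D ! [D s]]]] )]]] || [C [D r]]] || [C [D ! [D ! [D ! [D r]]]]]]

8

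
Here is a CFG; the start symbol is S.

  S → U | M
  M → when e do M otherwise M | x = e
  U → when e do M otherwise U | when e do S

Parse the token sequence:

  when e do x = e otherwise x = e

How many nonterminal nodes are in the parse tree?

4

[S [M when e do [M x = e] otherwise [M x = e]]]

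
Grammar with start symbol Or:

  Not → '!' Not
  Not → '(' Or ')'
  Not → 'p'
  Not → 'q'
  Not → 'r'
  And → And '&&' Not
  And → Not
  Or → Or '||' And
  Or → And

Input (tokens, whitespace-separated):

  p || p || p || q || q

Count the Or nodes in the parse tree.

5

[Or [Or [Or [Or [Or [And [Not p]]] || [And [Not p]]] || [And [Not p]]] || [And [Not q]]] || [And [Not q]]]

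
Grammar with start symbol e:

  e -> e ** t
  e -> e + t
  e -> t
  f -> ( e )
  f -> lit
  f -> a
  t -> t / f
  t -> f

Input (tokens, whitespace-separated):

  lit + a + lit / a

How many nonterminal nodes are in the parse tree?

11

[e [e [e [t [f lit]]] + [t [f a]]] + [t [t [f lit]] / [f a]]]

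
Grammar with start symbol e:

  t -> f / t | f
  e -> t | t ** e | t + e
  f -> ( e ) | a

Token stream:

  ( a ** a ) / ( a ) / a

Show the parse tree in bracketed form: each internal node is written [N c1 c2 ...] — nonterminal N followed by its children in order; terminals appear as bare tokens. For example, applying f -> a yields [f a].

[e [t [f ( [e [t [f a]] ** [e [t [f a]]]] )] / [t [f ( [e [t [f a]]] )] / [t [f a]]]]]

e
t
f / t
( e ) / t
( t ** e ) / t
( f ** e ) / t
( a ** e ) / t
( a ** t ) / t
( a ** f ) / t
( a ** a ) / t
( a ** a ) / f / t
( a ** a ) / ( e ) / t
( a ** a ) / ( t ) / t
( a ** a ) / ( f ) / t
( a ** a ) / ( a ) / t
( a ** a ) / ( a ) / f
( a ** a ) / ( a ) / a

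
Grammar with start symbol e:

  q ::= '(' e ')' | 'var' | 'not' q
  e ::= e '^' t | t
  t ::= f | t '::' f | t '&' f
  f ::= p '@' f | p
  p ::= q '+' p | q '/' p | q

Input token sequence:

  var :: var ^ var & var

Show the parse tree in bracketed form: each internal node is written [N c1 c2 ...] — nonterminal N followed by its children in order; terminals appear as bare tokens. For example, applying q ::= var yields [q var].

e
e ^ t
t ^ t
t :: f ^ t
f :: f ^ t
p :: f ^ t
q :: f ^ t
var :: f ^ t
var :: p ^ t
var :: q ^ t
var :: var ^ t
var :: var ^ t & f
var :: var ^ f & f
var :: var ^ p & f
var :: var ^ q & f
var :: var ^ var & f
var :: var ^ var & p
var :: var ^ var & q
var :: var ^ var & var

[e [e [t [t [f [p [q var]]]] :: [f [p [q var]]]]] ^ [t [t [f [p [q var]]]] & [f [p [q var]]]]]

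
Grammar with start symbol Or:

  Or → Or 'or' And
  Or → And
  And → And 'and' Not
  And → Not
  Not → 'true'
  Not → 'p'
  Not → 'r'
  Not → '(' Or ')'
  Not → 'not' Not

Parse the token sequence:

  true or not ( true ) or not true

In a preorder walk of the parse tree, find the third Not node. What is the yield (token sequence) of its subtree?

[Or [Or [Or [And [Not true]]] or [And [Not not [Not ( [Or [And [Not true]]] )]]]] or [And [Not not [Not true]]]]

( true )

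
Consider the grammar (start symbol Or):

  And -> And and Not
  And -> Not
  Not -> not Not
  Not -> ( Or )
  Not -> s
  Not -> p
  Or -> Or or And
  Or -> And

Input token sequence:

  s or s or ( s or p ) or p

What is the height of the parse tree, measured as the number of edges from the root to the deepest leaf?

[Or [Or [Or [Or [And [Not s]]] or [And [Not s]]] or [And [Not ( [Or [Or [And [Not s]]] or [And [Not p]]] )]]] or [And [Not p]]]

8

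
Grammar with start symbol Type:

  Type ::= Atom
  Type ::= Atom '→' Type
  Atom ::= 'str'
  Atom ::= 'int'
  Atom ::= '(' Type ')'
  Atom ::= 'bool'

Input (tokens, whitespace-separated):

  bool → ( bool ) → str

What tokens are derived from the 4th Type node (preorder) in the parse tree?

str

[Type [Atom bool] → [Type [Atom ( [Type [Atom bool]] )] → [Type [Atom str]]]]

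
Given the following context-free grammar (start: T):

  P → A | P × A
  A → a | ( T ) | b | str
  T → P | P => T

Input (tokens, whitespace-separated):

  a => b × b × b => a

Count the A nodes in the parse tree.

5

[T [P [A a]] => [T [P [P [P [A b]] × [A b]] × [A b]] => [T [P [A a]]]]]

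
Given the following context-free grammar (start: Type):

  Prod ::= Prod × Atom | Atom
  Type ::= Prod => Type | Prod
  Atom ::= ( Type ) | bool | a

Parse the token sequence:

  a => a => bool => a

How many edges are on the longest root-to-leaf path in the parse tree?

6

[Type [Prod [Atom a]] => [Type [Prod [Atom a]] => [Type [Prod [Atom bool]] => [Type [Prod [Atom a]]]]]]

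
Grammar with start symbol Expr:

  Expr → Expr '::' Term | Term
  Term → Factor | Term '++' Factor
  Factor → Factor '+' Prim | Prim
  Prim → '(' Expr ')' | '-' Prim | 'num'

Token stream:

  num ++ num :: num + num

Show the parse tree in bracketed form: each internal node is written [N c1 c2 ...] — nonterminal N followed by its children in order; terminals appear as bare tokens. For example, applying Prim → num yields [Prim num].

Expr
Expr :: Term
Term :: Term
Term ++ Factor :: Term
Factor ++ Factor :: Term
Prim ++ Factor :: Term
num ++ Factor :: Term
num ++ Prim :: Term
num ++ num :: Term
num ++ num :: Factor
num ++ num :: Factor + Prim
num ++ num :: Prim + Prim
num ++ num :: num + Prim
num ++ num :: num + num

[Expr [Expr [Term [Term [Factor [Prim num]]] ++ [Factor [Prim num]]]] :: [Term [Factor [Factor [Prim num]] + [Prim num]]]]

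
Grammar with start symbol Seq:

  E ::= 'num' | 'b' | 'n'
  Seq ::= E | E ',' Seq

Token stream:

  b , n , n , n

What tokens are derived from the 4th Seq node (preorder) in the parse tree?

[Seq [E b] , [Seq [E n] , [Seq [E n] , [Seq [E n]]]]]

n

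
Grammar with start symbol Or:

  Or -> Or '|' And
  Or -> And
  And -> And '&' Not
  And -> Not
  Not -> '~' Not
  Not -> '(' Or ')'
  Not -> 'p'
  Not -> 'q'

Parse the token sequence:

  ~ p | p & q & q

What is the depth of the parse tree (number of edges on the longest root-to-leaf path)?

[Or [Or [And [Not ~ [Not p]]]] | [And [And [And [Not p]] & [Not q]] & [Not q]]]

5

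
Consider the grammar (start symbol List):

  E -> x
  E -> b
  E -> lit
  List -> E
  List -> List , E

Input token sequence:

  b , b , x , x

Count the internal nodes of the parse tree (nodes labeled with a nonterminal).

8

[List [List [List [List [E b]] , [E b]] , [E x]] , [E x]]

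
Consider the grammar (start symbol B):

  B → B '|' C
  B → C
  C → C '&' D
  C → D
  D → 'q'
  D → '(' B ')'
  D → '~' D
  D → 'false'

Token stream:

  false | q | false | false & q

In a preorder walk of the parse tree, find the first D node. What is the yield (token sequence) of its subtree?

false

[B [B [B [B [C [D false]]] | [C [D q]]] | [C [D false]]] | [C [C [D false]] & [D q]]]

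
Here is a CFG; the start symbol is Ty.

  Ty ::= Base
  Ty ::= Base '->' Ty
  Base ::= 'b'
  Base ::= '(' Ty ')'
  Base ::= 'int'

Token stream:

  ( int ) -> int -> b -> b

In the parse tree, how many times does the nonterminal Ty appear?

[Ty [Base ( [Ty [Base int]] )] -> [Ty [Base int] -> [Ty [Base b] -> [Ty [Base b]]]]]

5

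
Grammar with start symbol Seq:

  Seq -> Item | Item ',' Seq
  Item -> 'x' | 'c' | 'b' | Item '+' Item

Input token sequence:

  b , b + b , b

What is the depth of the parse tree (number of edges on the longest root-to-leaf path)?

[Seq [Item b] , [Seq [Item [Item b] + [Item b]] , [Seq [Item b]]]]

4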